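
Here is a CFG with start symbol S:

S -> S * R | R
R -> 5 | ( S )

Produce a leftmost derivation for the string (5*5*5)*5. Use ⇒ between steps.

S⇒S*R⇒R*R⇒(S)*R⇒(S*R)*R⇒(S*R*R)*R⇒(R*R*R)*R⇒(5*R*R)*R⇒(5*5*R)*R⇒(5*5*5)*R⇒(5*5*5)*5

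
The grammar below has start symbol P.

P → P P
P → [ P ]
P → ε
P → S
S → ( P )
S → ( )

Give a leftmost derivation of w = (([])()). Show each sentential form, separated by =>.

P => S => (P) => (PP) => (SP) => ((P)P) => (([P])P) => (([])P) => (([])S) => (([])())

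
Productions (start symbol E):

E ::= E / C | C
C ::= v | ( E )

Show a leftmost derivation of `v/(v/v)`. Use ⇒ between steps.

E ⇒ E/C ⇒ C/C ⇒ v/C ⇒ v/(E) ⇒ v/(E/C) ⇒ v/(C/C) ⇒ v/(v/C) ⇒ v/(v/v)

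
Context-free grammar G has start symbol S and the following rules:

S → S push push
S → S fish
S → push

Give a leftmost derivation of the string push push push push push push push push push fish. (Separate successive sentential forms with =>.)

S => S fish   [S → S fish]
S fish => S push push fish   [S → S push push]
S push push fish => S push push push push fish   [S → S push push]
S push push push push fish => S push push push push push push fish   [S → S push push]
S push push push push push push fish => S push push push push push push push push fish   [S → S push push]
S push push push push push push push push fish => push push push push push push push push push fish   [S → push]

S => S fish => S push push fish => S push push push push fish => S push push push push push push fish => S push push push push push push push push fish => push push push push push push push push push fish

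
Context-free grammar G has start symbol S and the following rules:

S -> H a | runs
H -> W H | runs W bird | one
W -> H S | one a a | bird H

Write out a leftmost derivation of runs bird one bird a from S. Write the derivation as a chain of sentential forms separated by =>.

S => H a => runs W bird a => runs bird H bird a => runs bird one bird a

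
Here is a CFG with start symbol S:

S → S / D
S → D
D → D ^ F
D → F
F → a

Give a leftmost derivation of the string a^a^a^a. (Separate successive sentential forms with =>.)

S=>D=>D^F=>D^F^F=>D^F^F^F=>F^F^F^F=>a^F^F^F=>a^a^F^F=>a^a^a^F=>a^a^a^a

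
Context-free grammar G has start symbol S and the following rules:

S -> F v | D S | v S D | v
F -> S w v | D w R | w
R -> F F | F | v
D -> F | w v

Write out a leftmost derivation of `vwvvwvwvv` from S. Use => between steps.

S => DS => FS => SwvS => vSDwvS => vDSDwvS => vwvSDwvS => vwvvDwvS => vwvvwvwvS => vwvvwvwvv

S => DS   [S -> D S]
DS => FS   [D -> F]
FS => SwvS   [F -> S w v]
SwvS => vSDwvS   [S -> v S D]
vSDwvS => vDSDwvS   [S -> D S]
vDSDwvS => vwvSDwvS   [D -> w v]
vwvSDwvS => vwvvDwvS   [S -> v]
vwvvDwvS => vwvvwvwvS   [D -> w v]
vwvvwvwvS => vwvvwvwvv   [S -> v]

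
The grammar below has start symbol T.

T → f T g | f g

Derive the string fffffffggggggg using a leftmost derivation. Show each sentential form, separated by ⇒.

T ⇒ fTg   [T → f T g]
fTg ⇒ ffTgg   [T → f T g]
ffTgg ⇒ fffTggg   [T → f T g]
fffTggg ⇒ ffffTgggg   [T → f T g]
ffffTgggg ⇒ fffffTggggg   [T → f T g]
fffffTggggg ⇒ ffffffTgggggg   [T → f T g]
ffffffTgggggg ⇒ fffffffggggggg   [T → f g]

T ⇒ fTg ⇒ ffTgg ⇒ fffTggg ⇒ ffffTgggg ⇒ fffffTggggg ⇒ ffffffTgggggg ⇒ fffffffggggggg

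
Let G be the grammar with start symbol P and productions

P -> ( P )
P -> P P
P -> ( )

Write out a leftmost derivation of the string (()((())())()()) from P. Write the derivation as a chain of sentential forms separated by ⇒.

P ⇒ (P) ⇒ (PP) ⇒ (PPP) ⇒ (()PP) ⇒ (()PPP) ⇒ (()(P)PP) ⇒ (()(PP)PP) ⇒ (()((P)P)PP) ⇒ (()((())P)PP) ⇒ (()((())())PP) ⇒ (()((())())()P) ⇒ (()((())())()())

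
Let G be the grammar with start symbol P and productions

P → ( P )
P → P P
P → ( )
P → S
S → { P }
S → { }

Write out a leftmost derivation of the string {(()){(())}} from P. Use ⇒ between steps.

P ⇒ S   [P → S]
S ⇒ {P}   [S → { P }]
{P} ⇒ {PP}   [P → P P]
{PP} ⇒ {(P)P}   [P → ( P )]
{(P)P} ⇒ {(())P}   [P → ( )]
{(())P} ⇒ {(())S}   [P → S]
{(())S} ⇒ {(()){P}}   [S → { P }]
{(()){P}} ⇒ {(()){(P)}}   [P → ( P )]
{(()){(P)}} ⇒ {(()){(())}}   [P → ( )]

P ⇒ S ⇒ {P} ⇒ {PP} ⇒ {(P)P} ⇒ {(())P} ⇒ {(())S} ⇒ {(()){P}} ⇒ {(()){(P)}} ⇒ {(()){(())}}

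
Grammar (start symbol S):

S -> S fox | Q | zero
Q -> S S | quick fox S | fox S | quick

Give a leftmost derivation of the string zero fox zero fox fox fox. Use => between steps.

S => S fox => S fox fox => Q fox fox => S S fox fox => S fox S fox fox => zero fox S fox fox => zero fox S fox fox fox => zero fox zero fox fox fox

S => S fox   [S -> S fox]
S fox => S fox fox   [S -> S fox]
S fox fox => Q fox fox   [S -> Q]
Q fox fox => S S fox fox   [Q -> S S]
S S fox fox => S fox S fox fox   [S -> S fox]
S fox S fox fox => zero fox S fox fox   [S -> zero]
zero fox S fox fox => zero fox S fox fox fox   [S -> S fox]
zero fox S fox fox fox => zero fox zero fox fox fox   [S -> zero]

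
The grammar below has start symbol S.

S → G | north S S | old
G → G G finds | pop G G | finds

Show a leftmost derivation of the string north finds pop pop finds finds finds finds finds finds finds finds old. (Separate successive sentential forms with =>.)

S => north S S   [S → north S S]
north S S => north G S   [S → G]
north G S => north G G finds S   [G → G G finds]
north G G finds S => north finds G finds S   [G → finds]
north finds G finds S => north finds G G finds finds S   [G → G G finds]
north finds G G finds finds S => north finds G G finds G finds finds S   [G → G G finds]
north finds G G finds G finds finds S => north finds pop G G G finds G finds finds S   [G → pop G G]
north finds pop G G G finds G finds finds S => north finds pop pop G G G G finds G finds finds S   [G → pop G G]
north finds pop pop G G G G finds G finds finds S => north finds pop pop finds G G G finds G finds finds S   [G → finds]
north finds pop pop finds G G G finds G finds finds S => north finds pop pop finds finds G G finds G finds finds S   [G → finds]
north finds pop pop finds finds G G finds G finds finds S => north finds pop pop finds finds finds G finds G finds finds S   [G → finds]
north finds pop pop finds finds finds G finds G finds finds S => north finds pop pop finds finds finds finds finds G finds finds S   [G → finds]
north finds pop pop finds finds finds finds finds G finds finds S => north finds pop pop finds finds finds finds finds finds finds finds S   [G → finds]
north finds pop pop finds finds finds finds finds finds finds finds S => north finds pop pop finds finds finds finds finds finds finds finds old   [S → old]

S => north S S => north G S => north G G finds S => north finds G finds S => north finds G G finds finds S => north finds G G finds G finds finds S => north finds pop G G G finds G finds finds S => north finds pop pop G G G G finds G finds finds S => north finds pop pop finds G G G finds G finds finds S => north finds pop pop finds finds G G finds G finds finds S => north finds pop pop finds finds finds G finds G finds finds S => north finds pop pop finds finds finds finds finds G finds finds S => north finds pop pop finds finds finds finds finds finds finds finds S => north finds pop pop finds finds finds finds finds finds finds finds old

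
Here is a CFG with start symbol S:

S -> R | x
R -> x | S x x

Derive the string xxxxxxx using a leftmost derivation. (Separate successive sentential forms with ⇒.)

S ⇒ R ⇒ Sxx ⇒ Rxx ⇒ Sxxxx ⇒ Rxxxx ⇒ Sxxxxxx ⇒ xxxxxxx

S ⇒ R   [S -> R]
R ⇒ Sxx   [R -> S x x]
Sxx ⇒ Rxx   [S -> R]
Rxx ⇒ Sxxxx   [R -> S x x]
Sxxxx ⇒ Rxxxx   [S -> R]
Rxxxx ⇒ Sxxxxxx   [R -> S x x]
Sxxxxxx ⇒ xxxxxxx   [S -> x]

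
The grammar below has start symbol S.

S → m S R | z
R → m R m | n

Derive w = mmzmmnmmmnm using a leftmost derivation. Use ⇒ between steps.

S ⇒ mSR ⇒ mmSRR ⇒ mmzRR ⇒ mmzmRmR ⇒ mmzmmRmmR ⇒ mmzmmnmmR ⇒ mmzmmnmmmRm ⇒ mmzmmnmmmnm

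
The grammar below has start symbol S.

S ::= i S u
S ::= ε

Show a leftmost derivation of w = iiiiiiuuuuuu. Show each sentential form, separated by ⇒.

S ⇒ iSu ⇒ iiSuu ⇒ iiiSuuu ⇒ iiiiSuuuu ⇒ iiiiiSuuuuu ⇒ iiiiiiSuuuuuu ⇒ iiiiiiuuuuuu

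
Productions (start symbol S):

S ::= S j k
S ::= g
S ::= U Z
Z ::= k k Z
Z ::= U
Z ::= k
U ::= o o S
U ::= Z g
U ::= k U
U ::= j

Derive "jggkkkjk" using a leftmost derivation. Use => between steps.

S=>Sjk=>UZjk=>ZgZjk=>UgZjk=>ZggZjk=>UggZjk=>jggZjk=>jggkkZjk=>jggkkkjk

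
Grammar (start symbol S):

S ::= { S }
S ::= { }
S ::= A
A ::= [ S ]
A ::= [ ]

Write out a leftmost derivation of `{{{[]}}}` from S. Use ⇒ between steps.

S ⇒ {S} ⇒ {{S}} ⇒ {{{S}}} ⇒ {{{A}}} ⇒ {{{[]}}}

S ⇒ {S}   [S ::= { S }]
{S} ⇒ {{S}}   [S ::= { S }]
{{S}} ⇒ {{{S}}}   [S ::= { S }]
{{{S}}} ⇒ {{{A}}}   [S ::= A]
{{{A}}} ⇒ {{{[]}}}   [A ::= [ ]]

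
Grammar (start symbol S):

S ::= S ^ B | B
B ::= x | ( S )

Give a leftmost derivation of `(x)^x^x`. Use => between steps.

S=>S^B=>S^B^B=>B^B^B=>(S)^B^B=>(B)^B^B=>(x)^B^B=>(x)^x^B=>(x)^x^x

S => S^B   [S ::= S ^ B]
S^B => S^B^B   [S ::= S ^ B]
S^B^B => B^B^B   [S ::= B]
B^B^B => (S)^B^B   [B ::= ( S )]
(S)^B^B => (B)^B^B   [S ::= B]
(B)^B^B => (x)^B^B   [B ::= x]
(x)^B^B => (x)^x^B   [B ::= x]
(x)^x^B => (x)^x^x   [B ::= x]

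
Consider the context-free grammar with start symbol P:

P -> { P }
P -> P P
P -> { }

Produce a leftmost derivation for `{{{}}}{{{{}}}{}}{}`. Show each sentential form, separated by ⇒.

P ⇒ PP ⇒ {P}P ⇒ {{P}}P ⇒ {{{}}}P ⇒ {{{}}}PP ⇒ {{{}}}{P}P ⇒ {{{}}}{PP}P ⇒ {{{}}}{{P}P}P ⇒ {{{}}}{{{P}}P}P ⇒ {{{}}}{{{{}}}P}P ⇒ {{{}}}{{{{}}}{}}P ⇒ {{{}}}{{{{}}}{}}{}

P ⇒ PP   [P -> P P]
PP ⇒ {P}P   [P -> { P }]
{P}P ⇒ {{P}}P   [P -> { P }]
{{P}}P ⇒ {{{}}}P   [P -> { }]
{{{}}}P ⇒ {{{}}}PP   [P -> P P]
{{{}}}PP ⇒ {{{}}}{P}P   [P -> { P }]
{{{}}}{P}P ⇒ {{{}}}{PP}P   [P -> P P]
{{{}}}{PP}P ⇒ {{{}}}{{P}P}P   [P -> { P }]
{{{}}}{{P}P}P ⇒ {{{}}}{{{P}}P}P   [P -> { P }]
{{{}}}{{{P}}P}P ⇒ {{{}}}{{{{}}}P}P   [P -> { }]
{{{}}}{{{{}}}P}P ⇒ {{{}}}{{{{}}}{}}P   [P -> { }]
{{{}}}{{{{}}}{}}P ⇒ {{{}}}{{{{}}}{}}{}   [P -> { }]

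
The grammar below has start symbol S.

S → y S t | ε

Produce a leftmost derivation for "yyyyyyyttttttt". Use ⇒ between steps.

S ⇒ ySt   [S → y S t]
ySt ⇒ yyStt   [S → y S t]
yyStt ⇒ yyySttt   [S → y S t]
yyySttt ⇒ yyyyStttt   [S → y S t]
yyyyStttt ⇒ yyyyySttttt   [S → y S t]
yyyyySttttt ⇒ yyyyyyStttttt   [S → y S t]
yyyyyyStttttt ⇒ yyyyyyySttttttt   [S → y S t]
yyyyyyySttttttt ⇒ yyyyyyyttttttt   [S → ε]

S ⇒ ySt ⇒ yyStt ⇒ yyySttt ⇒ yyyyStttt ⇒ yyyyySttttt ⇒ yyyyyyStttttt ⇒ yyyyyyySttttttt ⇒ yyyyyyyttttttt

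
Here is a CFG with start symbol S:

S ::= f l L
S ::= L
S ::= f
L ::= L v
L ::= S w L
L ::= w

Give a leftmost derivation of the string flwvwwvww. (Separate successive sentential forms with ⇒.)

S ⇒ flL   [S ::= f l L]
flL ⇒ flSwL   [L ::= S w L]
flSwL ⇒ flLwL   [S ::= L]
flLwL ⇒ flLvwL   [L ::= L v]
flLvwL ⇒ flSwLvwL   [L ::= S w L]
flSwLvwL ⇒ flLwLvwL   [S ::= L]
flLwLvwL ⇒ flLvwLvwL   [L ::= L v]
flLvwLvwL ⇒ flwvwLvwL   [L ::= w]
flwvwLvwL ⇒ flwvwwvwL   [L ::= w]
flwvwwvwL ⇒ flwvwwvww   [L ::= w]

S⇒flL⇒flSwL⇒flLwL⇒flLvwL⇒flSwLvwL⇒flLwLvwL⇒flLvwLvwL⇒flwvwLvwL⇒flwvwwvwL⇒flwvwwvww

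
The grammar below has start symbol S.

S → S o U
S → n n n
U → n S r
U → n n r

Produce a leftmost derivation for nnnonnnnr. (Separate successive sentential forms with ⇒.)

S ⇒ SoU   [S → S o U]
SoU ⇒ nnnoU   [S → n n n]
nnnoU ⇒ nnnonSr   [U → n S r]
nnnonSr ⇒ nnnonnnnr   [S → n n n]

S⇒SoU⇒nnnoU⇒nnnonSr⇒nnnonnnnr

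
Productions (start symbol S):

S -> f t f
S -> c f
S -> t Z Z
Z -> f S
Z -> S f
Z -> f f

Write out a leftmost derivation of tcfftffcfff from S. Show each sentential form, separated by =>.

S => tZZ => tSfZ => tcffZ => tcffSf => tcfftZZf => tcfftffZf => tcfftffSff => tcfftffcfff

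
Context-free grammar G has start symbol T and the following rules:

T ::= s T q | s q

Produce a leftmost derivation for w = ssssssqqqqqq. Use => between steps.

T => sTq   [T ::= s T q]
sTq => ssTqq   [T ::= s T q]
ssTqq => sssTqqq   [T ::= s T q]
sssTqqq => ssssTqqqq   [T ::= s T q]
ssssTqqqq => sssssTqqqqq   [T ::= s T q]
sssssTqqqqq => ssssssqqqqqq   [T ::= s q]

T => sTq => ssTqq => sssTqqq => ssssTqqqq => sssssTqqqqq => ssssssqqqqqq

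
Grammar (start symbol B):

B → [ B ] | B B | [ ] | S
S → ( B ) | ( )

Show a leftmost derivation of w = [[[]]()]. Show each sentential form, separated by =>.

B => [B] => [BB] => [[B]B] => [[[]]B] => [[[]]S] => [[[]]()]

B => [B]   [B → [ B ]]
[B] => [BB]   [B → B B]
[BB] => [[B]B]   [B → [ B ]]
[[B]B] => [[[]]B]   [B → [ ]]
[[[]]B] => [[[]]S]   [B → S]
[[[]]S] => [[[]]()]   [S → ( )]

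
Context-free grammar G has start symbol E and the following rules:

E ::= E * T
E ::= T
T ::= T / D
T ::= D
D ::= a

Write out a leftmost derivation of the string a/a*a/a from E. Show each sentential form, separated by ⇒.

E ⇒ E*T ⇒ T*T ⇒ T/D*T ⇒ D/D*T ⇒ a/D*T ⇒ a/a*T ⇒ a/a*T/D ⇒ a/a*D/D ⇒ a/a*a/D ⇒ a/a*a/a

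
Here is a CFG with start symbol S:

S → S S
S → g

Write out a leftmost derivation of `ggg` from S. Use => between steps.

S => SS => gS => gSS => ggS => ggg

S => SS   [S → S S]
SS => gS   [S → g]
gS => gSS   [S → S S]
gSS => ggS   [S → g]
ggS => ggg   [S → g]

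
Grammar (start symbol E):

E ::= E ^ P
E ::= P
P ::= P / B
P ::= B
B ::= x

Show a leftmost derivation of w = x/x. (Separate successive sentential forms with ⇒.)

E ⇒ P   [E ::= P]
P ⇒ P/B   [P ::= P / B]
P/B ⇒ B/B   [P ::= B]
B/B ⇒ x/B   [B ::= x]
x/B ⇒ x/x   [B ::= x]

E ⇒ P ⇒ P/B ⇒ B/B ⇒ x/B ⇒ x/x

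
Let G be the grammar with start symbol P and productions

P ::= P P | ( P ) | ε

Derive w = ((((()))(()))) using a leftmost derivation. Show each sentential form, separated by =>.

P=>(P)=>((P))=>((PP))=>((PPP))=>(((P)PP))=>((((P))PP))=>(((((P)))PP))=>((((()))PP))=>((((()))(P)P))=>((((()))((P))P))=>((((()))(())P))=>((((()))(())))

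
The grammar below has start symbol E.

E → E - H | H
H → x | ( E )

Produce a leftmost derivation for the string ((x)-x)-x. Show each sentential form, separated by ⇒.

E⇒E-H⇒H-H⇒(E)-H⇒(E-H)-H⇒(H-H)-H⇒((E)-H)-H⇒((H)-H)-H⇒((x)-H)-H⇒((x)-x)-H⇒((x)-x)-x

E ⇒ E-H   [E → E - H]
E-H ⇒ H-H   [E → H]
H-H ⇒ (E)-H   [H → ( E )]
(E)-H ⇒ (E-H)-H   [E → E - H]
(E-H)-H ⇒ (H-H)-H   [E → H]
(H-H)-H ⇒ ((E)-H)-H   [H → ( E )]
((E)-H)-H ⇒ ((H)-H)-H   [E → H]
((H)-H)-H ⇒ ((x)-H)-H   [H → x]
((x)-H)-H ⇒ ((x)-x)-H   [H → x]
((x)-x)-H ⇒ ((x)-x)-x   [H → x]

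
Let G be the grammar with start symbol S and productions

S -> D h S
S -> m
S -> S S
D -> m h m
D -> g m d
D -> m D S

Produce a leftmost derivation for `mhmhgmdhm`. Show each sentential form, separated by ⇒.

S ⇒ DhS ⇒ mhmhS ⇒ mhmhDhS ⇒ mhmhgmdhS ⇒ mhmhgmdhm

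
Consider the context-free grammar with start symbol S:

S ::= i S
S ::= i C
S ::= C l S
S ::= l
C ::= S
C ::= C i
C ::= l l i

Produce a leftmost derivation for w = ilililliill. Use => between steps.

S => ClS   [S ::= C l S]
ClS => CilS   [C ::= C i]
CilS => SilS   [C ::= S]
SilS => iCilS   [S ::= i C]
iCilS => iSilS   [C ::= S]
iSilS => ililS   [S ::= l]
ililS => ililClS   [S ::= C l S]
ililClS => ililCilS   [C ::= C i]
ililCilS => ililSilS   [C ::= S]
ililSilS => ililiCilS   [S ::= i C]
ililiCilS => ilililliilS   [C ::= l l i]
ilililliilS => ilililliill   [S ::= l]

S => ClS => CilS => SilS => iCilS => iSilS => ililS => ililClS => ililCilS => ililSilS => ililiCilS => ilililliilS => ilililliill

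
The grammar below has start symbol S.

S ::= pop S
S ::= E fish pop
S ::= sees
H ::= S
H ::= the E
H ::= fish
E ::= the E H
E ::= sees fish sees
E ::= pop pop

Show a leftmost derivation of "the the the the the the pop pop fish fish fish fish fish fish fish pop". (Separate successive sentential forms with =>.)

S => E fish pop   [S ::= E fish pop]
E fish pop => the E H fish pop   [E ::= the E H]
the E H fish pop => the the E H H fish pop   [E ::= the E H]
the the E H H fish pop => the the the E H H H fish pop   [E ::= the E H]
the the the E H H H fish pop => the the the the E H H H H fish pop   [E ::= the E H]
the the the the E H H H H fish pop => the the the the the E H H H H H fish pop   [E ::= the E H]
the the the the the E H H H H H fish pop => the the the the the the E H H H H H H fish pop   [E ::= the E H]
the the the the the the E H H H H H H fish pop => the the the the the the pop pop H H H H H H fish pop   [E ::= pop pop]
the the the the the the pop pop H H H H H H fish pop => the the the the the the pop pop fish H H H H H fish pop   [H ::= fish]
the the the the the the pop pop fish H H H H H fish pop => the the the the the the pop pop fish fish H H H H fish pop   [H ::= fish]
the the the the the the pop pop fish fish H H H H fish pop => the the the the the the pop pop fish fish fish H H H fish pop   [H ::= fish]
the the the the the the pop pop fish fish fish H H H fish pop => the the the the the the pop pop fish fish fish fish H H fish pop   [H ::= fish]
the the the the the the pop pop fish fish fish fish H H fish pop => the the the the the the pop pop fish fish fish fish fish H fish pop   [H ::= fish]
the the the the the the pop pop fish fish fish fish fish H fish pop => the the the the the the pop pop fish fish fish fish fish fish fish pop   [H ::= fish]

S => E fish pop => the E H fish pop => the the E H H fish pop => the the the E H H H fish pop => the the the the E H H H H fish pop => the the the the the E H H H H H fish pop => the the the the the the E H H H H H H fish pop => the the the the the the pop pop H H H H H H fish pop => the the the the the the pop pop fish H H H H H fish pop => the the the the the the pop pop fish fish H H H H fish pop => the the the the the the pop pop fish fish fish H H H fish pop => the the the the the the pop pop fish fish fish fish H H fish pop => the the the the the the pop pop fish fish fish fish fish H fish pop => the the the the the the pop pop fish fish fish fish fish fish fish pop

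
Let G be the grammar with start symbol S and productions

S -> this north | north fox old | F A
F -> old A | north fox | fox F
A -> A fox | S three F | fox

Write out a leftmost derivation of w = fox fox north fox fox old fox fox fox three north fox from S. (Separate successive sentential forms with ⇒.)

S ⇒ F A   [S -> F A]
F A ⇒ fox F A   [F -> fox F]
fox F A ⇒ fox fox F A   [F -> fox F]
fox fox F A ⇒ fox fox north fox A   [F -> north fox]
fox fox north fox A ⇒ fox fox north fox S three F   [A -> S three F]
fox fox north fox S three F ⇒ fox fox north fox F A three F   [S -> F A]
fox fox north fox F A three F ⇒ fox fox north fox fox F A three F   [F -> fox F]
fox fox north fox fox F A three F ⇒ fox fox north fox fox old A A three F   [F -> old A]
fox fox north fox fox old A A three F ⇒ fox fox north fox fox old A fox A three F   [A -> A fox]
fox fox north fox fox old A fox A three F ⇒ fox fox north fox fox old fox fox A three F   [A -> fox]
fox fox north fox fox old fox fox A three F ⇒ fox fox north fox fox old fox fox fox three F   [A -> fox]
fox fox north fox fox old fox fox fox three F ⇒ fox fox north fox fox old fox fox fox three north fox   [F -> north fox]

S ⇒ F A ⇒ fox F A ⇒ fox fox F A ⇒ fox fox north fox A ⇒ fox fox north fox S three F ⇒ fox fox north fox F A three F ⇒ fox fox north fox fox F A three F ⇒ fox fox north fox fox old A A three F ⇒ fox fox north fox fox old A fox A three F ⇒ fox fox north fox fox old fox fox A three F ⇒ fox fox north fox fox old fox fox fox three F ⇒ fox fox north fox fox old fox fox fox three north fox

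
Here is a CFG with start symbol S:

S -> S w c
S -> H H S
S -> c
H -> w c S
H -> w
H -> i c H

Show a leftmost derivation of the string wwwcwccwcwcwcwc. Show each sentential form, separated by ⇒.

S ⇒ HHS ⇒ wHS ⇒ wwS ⇒ wwSwc ⇒ wwSwcwc ⇒ wwHHSwcwc ⇒ wwwcSHSwcwc ⇒ wwwcHHSHSwcwc ⇒ wwwcwcSHSHSwcwc ⇒ wwwcwccHSHSwcwc ⇒ wwwcwccwSHSwcwc ⇒ wwwcwccwcHSwcwc ⇒ wwwcwccwcwSwcwc ⇒ wwwcwccwcwcwcwc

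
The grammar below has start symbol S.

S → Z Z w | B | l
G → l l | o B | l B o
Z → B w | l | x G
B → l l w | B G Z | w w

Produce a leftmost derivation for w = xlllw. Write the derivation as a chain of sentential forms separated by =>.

S => ZZw   [S → Z Z w]
ZZw => xGZw   [Z → x G]
xGZw => xllZw   [G → l l]
xllZw => xlllw   [Z → l]

S => ZZw => xGZw => xllZw => xlllw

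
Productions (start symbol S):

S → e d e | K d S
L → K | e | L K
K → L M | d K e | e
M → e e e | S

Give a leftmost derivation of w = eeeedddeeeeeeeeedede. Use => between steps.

S => KdS => LMdS => eMdS => eeeedS => eeeedKdS => eeeeddKedS => eeeedddKeedS => eeeedddLMeedS => eeeedddKMeedS => eeeedddLMMeedS => eeeedddeMMeedS => eeeedddeeeeMeedS => eeeedddeeeeeeeeedS => eeeedddeeeeeeeeedede

S => KdS   [S → K d S]
KdS => LMdS   [K → L M]
LMdS => eMdS   [L → e]
eMdS => eeeedS   [M → e e e]
eeeedS => eeeedKdS   [S → K d S]
eeeedKdS => eeeeddKedS   [K → d K e]
eeeeddKedS => eeeedddKeedS   [K → d K e]
eeeedddKeedS => eeeedddLMeedS   [K → L M]
eeeedddLMeedS => eeeedddKMeedS   [L → K]
eeeedddKMeedS => eeeedddLMMeedS   [K → L M]
eeeedddLMMeedS => eeeedddeMMeedS   [L → e]
eeeedddeMMeedS => eeeedddeeeeMeedS   [M → e e e]
eeeedddeeeeMeedS => eeeedddeeeeeeeeedS   [M → e e e]
eeeedddeeeeeeeeedS => eeeedddeeeeeeeeedede   [S → e d e]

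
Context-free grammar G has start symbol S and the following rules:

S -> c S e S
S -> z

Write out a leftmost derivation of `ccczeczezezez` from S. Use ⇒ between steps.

S ⇒ cSeS   [S -> c S e S]
cSeS ⇒ ccSeSeS   [S -> c S e S]
ccSeSeS ⇒ cccSeSeSeS   [S -> c S e S]
cccSeSeSeS ⇒ ccczeSeSeS   [S -> z]
ccczeSeSeS ⇒ ccczecSeSeSeS   [S -> c S e S]
ccczecSeSeSeS ⇒ ccczeczeSeSeS   [S -> z]
ccczeczeSeSeS ⇒ ccczeczezeSeS   [S -> z]
ccczeczezeSeS ⇒ ccczeczezezeS   [S -> z]
ccczeczezezeS ⇒ ccczeczezezez   [S -> z]

S⇒cSeS⇒ccSeSeS⇒cccSeSeSeS⇒ccczeSeSeS⇒ccczecSeSeSeS⇒ccczeczeSeSeS⇒ccczeczezeSeS⇒ccczeczezezeS⇒ccczeczezezez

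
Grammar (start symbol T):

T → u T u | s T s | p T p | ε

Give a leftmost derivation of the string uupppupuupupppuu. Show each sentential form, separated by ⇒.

T ⇒ uTu ⇒ uuTuu ⇒ uupTpuu ⇒ uuppTppuu ⇒ uupppTpppuu ⇒ uupppuTupppuu ⇒ uupppupTpupppuu ⇒ uupppupuTupupppuu ⇒ uupppupuupupppuu

T ⇒ uTu   [T → u T u]
uTu ⇒ uuTuu   [T → u T u]
uuTuu ⇒ uupTpuu   [T → p T p]
uupTpuu ⇒ uuppTppuu   [T → p T p]
uuppTppuu ⇒ uupppTpppuu   [T → p T p]
uupppTpppuu ⇒ uupppuTupppuu   [T → u T u]
uupppuTupppuu ⇒ uupppupTpupppuu   [T → p T p]
uupppupTpupppuu ⇒ uupppupuTupupppuu   [T → u T u]
uupppupuTupupppuu ⇒ uupppupuupupppuu   [T → ε]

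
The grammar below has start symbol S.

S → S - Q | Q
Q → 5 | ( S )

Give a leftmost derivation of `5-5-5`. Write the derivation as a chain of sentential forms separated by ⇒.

S⇒S-Q⇒S-Q-Q⇒Q-Q-Q⇒5-Q-Q⇒5-5-Q⇒5-5-5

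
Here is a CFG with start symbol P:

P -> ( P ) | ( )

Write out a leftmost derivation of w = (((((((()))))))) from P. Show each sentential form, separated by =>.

P=>(P)=>((P))=>(((P)))=>((((P))))=>(((((P)))))=>((((((P))))))=>(((((((P)))))))=>(((((((())))))))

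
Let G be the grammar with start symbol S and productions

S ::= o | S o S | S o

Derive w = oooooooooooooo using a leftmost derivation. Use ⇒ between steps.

S ⇒ SoS ⇒ SooS ⇒ SoSooS ⇒ SoSoSooS ⇒ SooSoSooS ⇒ oooSoSooS ⇒ oooSooSooS ⇒ oooSoSooSooS ⇒ oooSoSoSooSooS ⇒ oooooSoSooSooS ⇒ oooooooSooSooS ⇒ ooooooooooSooS ⇒ oooooooooooooS ⇒ oooooooooooooo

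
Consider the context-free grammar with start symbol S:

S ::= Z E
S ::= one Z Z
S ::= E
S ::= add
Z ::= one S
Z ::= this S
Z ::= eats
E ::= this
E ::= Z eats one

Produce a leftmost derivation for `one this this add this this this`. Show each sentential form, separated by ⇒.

S ⇒ Z E ⇒ one S E ⇒ one Z E E ⇒ one this S E E ⇒ one this Z E E E ⇒ one this this S E E E ⇒ one this this add E E E ⇒ one this this add this E E ⇒ one this this add this this E ⇒ one this this add this this this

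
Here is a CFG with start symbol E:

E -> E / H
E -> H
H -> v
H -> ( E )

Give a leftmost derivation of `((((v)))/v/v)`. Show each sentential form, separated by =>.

E => H   [E -> H]
H => (E)   [H -> ( E )]
(E) => (E/H)   [E -> E / H]
(E/H) => (E/H/H)   [E -> E / H]
(E/H/H) => (H/H/H)   [E -> H]
(H/H/H) => ((E)/H/H)   [H -> ( E )]
((E)/H/H) => ((H)/H/H)   [E -> H]
((H)/H/H) => (((E))/H/H)   [H -> ( E )]
(((E))/H/H) => (((H))/H/H)   [E -> H]
(((H))/H/H) => ((((E)))/H/H)   [H -> ( E )]
((((E)))/H/H) => ((((H)))/H/H)   [E -> H]
((((H)))/H/H) => ((((v)))/H/H)   [H -> v]
((((v)))/H/H) => ((((v)))/v/H)   [H -> v]
((((v)))/v/H) => ((((v)))/v/v)   [H -> v]

E => H => (E) => (E/H) => (E/H/H) => (H/H/H) => ((E)/H/H) => ((H)/H/H) => (((E))/H/H) => (((H))/H/H) => ((((E)))/H/H) => ((((H)))/H/H) => ((((v)))/H/H) => ((((v)))/v/H) => ((((v)))/v/v)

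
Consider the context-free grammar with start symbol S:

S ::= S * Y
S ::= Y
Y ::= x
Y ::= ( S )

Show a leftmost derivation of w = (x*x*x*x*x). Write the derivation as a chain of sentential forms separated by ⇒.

S ⇒ Y ⇒ (S) ⇒ (S*Y) ⇒ (S*Y*Y) ⇒ (S*Y*Y*Y) ⇒ (S*Y*Y*Y*Y) ⇒ (Y*Y*Y*Y*Y) ⇒ (x*Y*Y*Y*Y) ⇒ (x*x*Y*Y*Y) ⇒ (x*x*x*Y*Y) ⇒ (x*x*x*x*Y) ⇒ (x*x*x*x*x)

S ⇒ Y   [S ::= Y]
Y ⇒ (S)   [Y ::= ( S )]
(S) ⇒ (S*Y)   [S ::= S * Y]
(S*Y) ⇒ (S*Y*Y)   [S ::= S * Y]
(S*Y*Y) ⇒ (S*Y*Y*Y)   [S ::= S * Y]
(S*Y*Y*Y) ⇒ (S*Y*Y*Y*Y)   [S ::= S * Y]
(S*Y*Y*Y*Y) ⇒ (Y*Y*Y*Y*Y)   [S ::= Y]
(Y*Y*Y*Y*Y) ⇒ (x*Y*Y*Y*Y)   [Y ::= x]
(x*Y*Y*Y*Y) ⇒ (x*x*Y*Y*Y)   [Y ::= x]
(x*x*Y*Y*Y) ⇒ (x*x*x*Y*Y)   [Y ::= x]
(x*x*x*Y*Y) ⇒ (x*x*x*x*Y)   [Y ::= x]
(x*x*x*x*Y) ⇒ (x*x*x*x*x)   [Y ::= x]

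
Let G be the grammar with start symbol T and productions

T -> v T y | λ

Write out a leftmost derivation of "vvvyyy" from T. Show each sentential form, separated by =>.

T=>vTy=>vvTyy=>vvvTyyy=>vvvyyy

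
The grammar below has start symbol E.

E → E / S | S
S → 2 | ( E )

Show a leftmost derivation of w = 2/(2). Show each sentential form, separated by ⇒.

E ⇒ E/S   [E → E / S]
E/S ⇒ S/S   [E → S]
S/S ⇒ 2/S   [S → 2]
2/S ⇒ 2/(E)   [S → ( E )]
2/(E) ⇒ 2/(S)   [E → S]
2/(S) ⇒ 2/(2)   [S → 2]

E⇒E/S⇒S/S⇒2/S⇒2/(E)⇒2/(S)⇒2/(2)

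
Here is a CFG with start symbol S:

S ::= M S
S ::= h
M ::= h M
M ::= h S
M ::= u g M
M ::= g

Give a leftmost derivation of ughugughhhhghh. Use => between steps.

S => MS => ugMS => ughSS => ughMSS => ughugMSS => ughugugMSS => ughugughMSS => ughugughhMSS => ughugughhhSSS => ughugughhhhSS => ughugughhhhMSS => ughugughhhhgSS => ughugughhhhghS => ughugughhhhghh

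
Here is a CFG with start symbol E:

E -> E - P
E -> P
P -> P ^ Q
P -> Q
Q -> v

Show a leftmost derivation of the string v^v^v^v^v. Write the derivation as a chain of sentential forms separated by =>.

E => P => P^Q => P^Q^Q => P^Q^Q^Q => P^Q^Q^Q^Q => Q^Q^Q^Q^Q => v^Q^Q^Q^Q => v^v^Q^Q^Q => v^v^v^Q^Q => v^v^v^v^Q => v^v^v^v^v

E => P   [E -> P]
P => P^Q   [P -> P ^ Q]
P^Q => P^Q^Q   [P -> P ^ Q]
P^Q^Q => P^Q^Q^Q   [P -> P ^ Q]
P^Q^Q^Q => P^Q^Q^Q^Q   [P -> P ^ Q]
P^Q^Q^Q^Q => Q^Q^Q^Q^Q   [P -> Q]
Q^Q^Q^Q^Q => v^Q^Q^Q^Q   [Q -> v]
v^Q^Q^Q^Q => v^v^Q^Q^Q   [Q -> v]
v^v^Q^Q^Q => v^v^v^Q^Q   [Q -> v]
v^v^v^Q^Q => v^v^v^v^Q   [Q -> v]
v^v^v^v^Q => v^v^v^v^v   [Q -> v]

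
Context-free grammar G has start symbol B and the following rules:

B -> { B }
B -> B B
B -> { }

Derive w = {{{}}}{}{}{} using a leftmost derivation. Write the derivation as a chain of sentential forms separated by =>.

B => BB   [B -> B B]
BB => BBB   [B -> B B]
BBB => BBBB   [B -> B B]
BBBB => {B}BBB   [B -> { B }]
{B}BBB => {{B}}BBB   [B -> { B }]
{{B}}BBB => {{{}}}BBB   [B -> { }]
{{{}}}BBB => {{{}}}{}BB   [B -> { }]
{{{}}}{}BB => {{{}}}{}{}B   [B -> { }]
{{{}}}{}{}B => {{{}}}{}{}{}   [B -> { }]

B=>BB=>BBB=>BBBB=>{B}BBB=>{{B}}BBB=>{{{}}}BBB=>{{{}}}{}BB=>{{{}}}{}{}B=>{{{}}}{}{}{}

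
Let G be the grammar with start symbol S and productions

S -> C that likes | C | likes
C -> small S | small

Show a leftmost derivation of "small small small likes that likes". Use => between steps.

S => C   [S -> C]
C => small S   [C -> small S]
small S => small C   [S -> C]
small C => small small S   [C -> small S]
small small S => small small C that likes   [S -> C that likes]
small small C that likes => small small small S that likes   [C -> small S]
small small small S that likes => small small small likes that likes   [S -> likes]

S => C => small S => small C => small small S => small small C that likes => small small small S that likes => small small small likes that likes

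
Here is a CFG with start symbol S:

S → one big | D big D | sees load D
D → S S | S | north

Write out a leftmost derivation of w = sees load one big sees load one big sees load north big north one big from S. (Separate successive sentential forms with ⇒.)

S ⇒ sees load D ⇒ sees load S S ⇒ sees load one big S ⇒ sees load one big sees load D ⇒ sees load one big sees load S S ⇒ sees load one big sees load D big D S ⇒ sees load one big sees load S S big D S ⇒ sees load one big sees load one big S big D S ⇒ sees load one big sees load one big sees load D big D S ⇒ sees load one big sees load one big sees load north big D S ⇒ sees load one big sees load one big sees load north big north S ⇒ sees load one big sees load one big sees load north big north one big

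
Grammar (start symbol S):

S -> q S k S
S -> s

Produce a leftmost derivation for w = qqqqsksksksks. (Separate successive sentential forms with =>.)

S=>qSkS=>qqSkSkS=>qqqSkSkSkS=>qqqqSkSkSkSkS=>qqqqskSkSkSkS=>qqqqskskSkSkS=>qqqqskskskSkS=>qqqqskskskskS=>qqqqsksksksks

S => qSkS   [S -> q S k S]
qSkS => qqSkSkS   [S -> q S k S]
qqSkSkS => qqqSkSkSkS   [S -> q S k S]
qqqSkSkSkS => qqqqSkSkSkSkS   [S -> q S k S]
qqqqSkSkSkSkS => qqqqskSkSkSkS   [S -> s]
qqqqskSkSkSkS => qqqqskskSkSkS   [S -> s]
qqqqskskSkSkS => qqqqskskskSkS   [S -> s]
qqqqskskskSkS => qqqqskskskskS   [S -> s]
qqqqskskskskS => qqqqsksksksks   [S -> s]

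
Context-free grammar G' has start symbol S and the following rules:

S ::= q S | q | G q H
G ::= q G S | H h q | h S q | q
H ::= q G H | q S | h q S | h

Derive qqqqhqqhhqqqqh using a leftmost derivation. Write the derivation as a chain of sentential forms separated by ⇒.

S ⇒ qS ⇒ qGqH ⇒ qqGSqH ⇒ qqqGSSqH ⇒ qqqHhqSSqH ⇒ qqqqGHhqSSqH ⇒ qqqqhSqHhqSSqH ⇒ qqqqhqqHhqSSqH ⇒ qqqqhqqhhqSSqH ⇒ qqqqhqqhhqqSqH ⇒ qqqqhqqhhqqqqH ⇒ qqqqhqqhhqqqqh

S ⇒ qS   [S ::= q S]
qS ⇒ qGqH   [S ::= G q H]
qGqH ⇒ qqGSqH   [G ::= q G S]
qqGSqH ⇒ qqqGSSqH   [G ::= q G S]
qqqGSSqH ⇒ qqqHhqSSqH   [G ::= H h q]
qqqHhqSSqH ⇒ qqqqGHhqSSqH   [H ::= q G H]
qqqqGHhqSSqH ⇒ qqqqhSqHhqSSqH   [G ::= h S q]
qqqqhSqHhqSSqH ⇒ qqqqhqqHhqSSqH   [S ::= q]
qqqqhqqHhqSSqH ⇒ qqqqhqqhhqSSqH   [H ::= h]
qqqqhqqhhqSSqH ⇒ qqqqhqqhhqqSqH   [S ::= q]
qqqqhqqhhqqSqH ⇒ qqqqhqqhhqqqqH   [S ::= q]
qqqqhqqhhqqqqH ⇒ qqqqhqqhhqqqqh   [H ::= h]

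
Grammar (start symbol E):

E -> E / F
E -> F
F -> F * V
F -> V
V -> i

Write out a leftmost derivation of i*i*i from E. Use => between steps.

E=>F=>F*V=>F*V*V=>V*V*V=>i*V*V=>i*i*V=>i*i*i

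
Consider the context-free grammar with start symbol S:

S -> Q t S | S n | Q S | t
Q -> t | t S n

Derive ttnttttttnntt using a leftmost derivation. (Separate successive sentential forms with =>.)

S => QtS   [S -> Q t S]
QtS => tSntS   [Q -> t S n]
tSntS => ttntS   [S -> t]
ttntS => ttntQS   [S -> Q S]
ttntQS => ttnttS   [Q -> t]
ttnttS => ttnttQtS   [S -> Q t S]
ttnttQtS => ttntttSntS   [Q -> t S n]
ttntttSntS => ttntttQSntS   [S -> Q S]
ttntttQSntS => ttnttttSntS   [Q -> t]
ttnttttSntS => ttnttttSnntS   [S -> S n]
ttnttttSnntS => ttnttttQSnntS   [S -> Q S]
ttnttttQSnntS => ttntttttSnntS   [Q -> t]
ttntttttSnntS => ttnttttttnntS   [S -> t]
ttnttttttnntS => ttnttttttnntt   [S -> t]

S=>QtS=>tSntS=>ttntS=>ttntQS=>ttnttS=>ttnttQtS=>ttntttSntS=>ttntttQSntS=>ttnttttSntS=>ttnttttSnntS=>ttnttttQSnntS=>ttntttttSnntS=>ttnttttttnntS=>ttnttttttnntt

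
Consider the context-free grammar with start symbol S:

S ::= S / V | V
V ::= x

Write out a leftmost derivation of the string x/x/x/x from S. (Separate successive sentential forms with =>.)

S => S/V => S/V/V => S/V/V/V => V/V/V/V => x/V/V/V => x/x/V/V => x/x/x/V => x/x/x/x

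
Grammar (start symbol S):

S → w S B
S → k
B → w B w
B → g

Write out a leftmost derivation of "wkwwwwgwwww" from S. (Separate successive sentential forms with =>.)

S => wSB => wkB => wkwBw => wkwwBww => wkwwwBwww => wkwwwwBwwww => wkwwwwgwwww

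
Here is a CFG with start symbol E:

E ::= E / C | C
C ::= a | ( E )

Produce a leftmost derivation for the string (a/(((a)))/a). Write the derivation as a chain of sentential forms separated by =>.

E => C => (E) => (E/C) => (E/C/C) => (C/C/C) => (a/C/C) => (a/(E)/C) => (a/(C)/C) => (a/((E))/C) => (a/((C))/C) => (a/(((E)))/C) => (a/(((C)))/C) => (a/(((a)))/C) => (a/(((a)))/a)

E => C   [E ::= C]
C => (E)   [C ::= ( E )]
(E) => (E/C)   [E ::= E / C]
(E/C) => (E/C/C)   [E ::= E / C]
(E/C/C) => (C/C/C)   [E ::= C]
(C/C/C) => (a/C/C)   [C ::= a]
(a/C/C) => (a/(E)/C)   [C ::= ( E )]
(a/(E)/C) => (a/(C)/C)   [E ::= C]
(a/(C)/C) => (a/((E))/C)   [C ::= ( E )]
(a/((E))/C) => (a/((C))/C)   [E ::= C]
(a/((C))/C) => (a/(((E)))/C)   [C ::= ( E )]
(a/(((E)))/C) => (a/(((C)))/C)   [E ::= C]
(a/(((C)))/C) => (a/(((a)))/C)   [C ::= a]
(a/(((a)))/C) => (a/(((a)))/a)   [C ::= a]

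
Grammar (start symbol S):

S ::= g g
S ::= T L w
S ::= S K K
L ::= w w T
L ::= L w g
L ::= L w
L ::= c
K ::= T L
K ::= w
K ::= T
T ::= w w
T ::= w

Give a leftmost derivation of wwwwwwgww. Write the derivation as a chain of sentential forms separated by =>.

S => TLw   [S ::= T L w]
TLw => wwLw   [T ::= w w]
wwLw => wwLww   [L ::= L w]
wwLww => wwLwgww   [L ::= L w g]
wwLwgww => wwwwTwgww   [L ::= w w T]
wwwwTwgww => wwwwwwgww   [T ::= w]

S=>TLw=>wwLw=>wwLww=>wwLwgww=>wwwwTwgww=>wwwwwwgww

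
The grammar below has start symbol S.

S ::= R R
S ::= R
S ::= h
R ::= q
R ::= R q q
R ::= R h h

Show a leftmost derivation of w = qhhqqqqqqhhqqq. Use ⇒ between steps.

S ⇒ RR ⇒ RhhR ⇒ RqqhhR ⇒ RqqqqhhR ⇒ RqqqqqqhhR ⇒ RhhqqqqqqhhR ⇒ qhhqqqqqqhhR ⇒ qhhqqqqqqhhRqq ⇒ qhhqqqqqqhhqqq

S ⇒ RR   [S ::= R R]
RR ⇒ RhhR   [R ::= R h h]
RhhR ⇒ RqqhhR   [R ::= R q q]
RqqhhR ⇒ RqqqqhhR   [R ::= R q q]
RqqqqhhR ⇒ RqqqqqqhhR   [R ::= R q q]
RqqqqqqhhR ⇒ RhhqqqqqqhhR   [R ::= R h h]
RhhqqqqqqhhR ⇒ qhhqqqqqqhhR   [R ::= q]
qhhqqqqqqhhR ⇒ qhhqqqqqqhhRqq   [R ::= R q q]
qhhqqqqqqhhRqq ⇒ qhhqqqqqqhhqqq   [R ::= q]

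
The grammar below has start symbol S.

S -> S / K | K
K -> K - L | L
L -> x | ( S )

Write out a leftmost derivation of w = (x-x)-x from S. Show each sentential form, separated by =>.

S=>K=>K-L=>L-L=>(S)-L=>(K)-L=>(K-L)-L=>(L-L)-L=>(x-L)-L=>(x-x)-L=>(x-x)-x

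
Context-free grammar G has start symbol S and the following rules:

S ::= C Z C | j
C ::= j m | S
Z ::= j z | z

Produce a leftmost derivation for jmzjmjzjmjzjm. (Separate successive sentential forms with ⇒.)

S ⇒ CZC ⇒ SZC ⇒ CZCZC ⇒ SZCZC ⇒ CZCZCZC ⇒ jmZCZCZC ⇒ jmzCZCZC ⇒ jmzjmZCZC ⇒ jmzjmjzCZC ⇒ jmzjmjzjmZC ⇒ jmzjmjzjmjzC ⇒ jmzjmjzjmjzjm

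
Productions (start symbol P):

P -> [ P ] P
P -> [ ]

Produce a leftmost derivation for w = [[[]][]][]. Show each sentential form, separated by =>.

P=>[P]P=>[[P]P]P=>[[[]]P]P=>[[[]][]]P=>[[[]][]][]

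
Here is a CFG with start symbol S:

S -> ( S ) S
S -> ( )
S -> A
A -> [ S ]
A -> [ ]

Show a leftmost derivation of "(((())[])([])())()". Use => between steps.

S => (S)S => ((S)S)S => (((S)S)S)S => (((())S)S)S => (((())A)S)S => (((())[])S)S => (((())[])(S)S)S => (((())[])(A)S)S => (((())[])([])S)S => (((())[])([])())S => (((())[])([])())()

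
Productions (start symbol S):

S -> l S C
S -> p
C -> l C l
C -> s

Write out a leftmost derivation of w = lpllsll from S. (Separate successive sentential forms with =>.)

S => lSC   [S -> l S C]
lSC => lpC   [S -> p]
lpC => lplCl   [C -> l C l]
lplCl => lpllCll   [C -> l C l]
lpllCll => lpllsll   [C -> s]

S=>lSC=>lpC=>lplCl=>lpllCll=>lpllsll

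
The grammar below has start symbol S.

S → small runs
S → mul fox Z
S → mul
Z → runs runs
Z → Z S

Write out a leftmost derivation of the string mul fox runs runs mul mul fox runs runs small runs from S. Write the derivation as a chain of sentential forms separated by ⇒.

S ⇒ mul fox Z   [S → mul fox Z]
mul fox Z ⇒ mul fox Z S   [Z → Z S]
mul fox Z S ⇒ mul fox Z S S   [Z → Z S]
mul fox Z S S ⇒ mul fox Z S S S   [Z → Z S]
mul fox Z S S S ⇒ mul fox runs runs S S S   [Z → runs runs]
mul fox runs runs S S S ⇒ mul fox runs runs mul S S   [S → mul]
mul fox runs runs mul S S ⇒ mul fox runs runs mul mul fox Z S   [S → mul fox Z]
mul fox runs runs mul mul fox Z S ⇒ mul fox runs runs mul mul fox runs runs S   [Z → runs runs]
mul fox runs runs mul mul fox runs runs S ⇒ mul fox runs runs mul mul fox runs runs small runs   [S → small runs]

S ⇒ mul fox Z ⇒ mul fox Z S ⇒ mul fox Z S S ⇒ mul fox Z S S S ⇒ mul fox runs runs S S S ⇒ mul fox runs runs mul S S ⇒ mul fox runs runs mul mul fox Z S ⇒ mul fox runs runs mul mul fox runs runs S ⇒ mul fox runs runs mul mul fox runs runs small runs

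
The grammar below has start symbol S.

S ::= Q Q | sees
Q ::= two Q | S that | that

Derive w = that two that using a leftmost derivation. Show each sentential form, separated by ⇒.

S ⇒ Q Q   [S ::= Q Q]
Q Q ⇒ that Q   [Q ::= that]
that Q ⇒ that two Q   [Q ::= two Q]
that two Q ⇒ that two that   [Q ::= that]

S ⇒ Q Q ⇒ that Q ⇒ that two Q ⇒ that two that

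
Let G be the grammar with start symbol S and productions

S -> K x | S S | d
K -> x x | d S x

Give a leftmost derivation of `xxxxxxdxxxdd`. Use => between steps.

S => SS   [S -> S S]
SS => SSS   [S -> S S]
SSS => SSSS   [S -> S S]
SSSS => KxSSS   [S -> K x]
KxSSS => xxxSSS   [K -> x x]
xxxSSS => xxxKxSS   [S -> K x]
xxxKxSS => xxxxxxSS   [K -> x x]
xxxxxxSS => xxxxxxSSS   [S -> S S]
xxxxxxSSS => xxxxxxSSSS   [S -> S S]
xxxxxxSSSS => xxxxxxdSSS   [S -> d]
xxxxxxdSSS => xxxxxxdKxSS   [S -> K x]
xxxxxxdKxSS => xxxxxxdxxxSS   [K -> x x]
xxxxxxdxxxSS => xxxxxxdxxxdS   [S -> d]
xxxxxxdxxxdS => xxxxxxdxxxdd   [S -> d]

S=>SS=>SSS=>SSSS=>KxSSS=>xxxSSS=>xxxKxSS=>xxxxxxSS=>xxxxxxSSS=>xxxxxxSSSS=>xxxxxxdSSS=>xxxxxxdKxSS=>xxxxxxdxxxSS=>xxxxxxdxxxdS=>xxxxxxdxxxdd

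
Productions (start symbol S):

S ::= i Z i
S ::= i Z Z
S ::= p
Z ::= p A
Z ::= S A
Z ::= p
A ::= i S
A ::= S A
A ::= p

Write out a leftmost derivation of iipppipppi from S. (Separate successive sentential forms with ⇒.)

S ⇒ iZi ⇒ iSAi ⇒ iiZZAi ⇒ iipAZAi ⇒ iipSAZAi ⇒ iippAZAi ⇒ iippSAZAi ⇒ iipppAZAi ⇒ iipppiSZAi ⇒ iipppipZAi ⇒ iipppippAi ⇒ iipppipppi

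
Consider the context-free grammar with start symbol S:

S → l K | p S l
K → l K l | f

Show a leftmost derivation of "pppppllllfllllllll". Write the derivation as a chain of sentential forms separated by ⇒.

S ⇒ pSl ⇒ ppSll ⇒ pppSlll ⇒ ppppSllll ⇒ pppppSlllll ⇒ ppppplKlllll ⇒ pppppllKllllll ⇒ ppppplllKlllllll ⇒ pppppllllKllllllll ⇒ pppppllllfllllllll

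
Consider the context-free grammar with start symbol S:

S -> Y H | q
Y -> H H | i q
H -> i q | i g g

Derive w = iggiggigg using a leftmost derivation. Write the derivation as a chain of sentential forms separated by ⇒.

S⇒YH⇒HHH⇒iggHH⇒iggiggH⇒iggiggigg

S ⇒ YH   [S -> Y H]
YH ⇒ HHH   [Y -> H H]
HHH ⇒ iggHH   [H -> i g g]
iggHH ⇒ iggiggH   [H -> i g g]
iggiggH ⇒ iggiggigg   [H -> i g g]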